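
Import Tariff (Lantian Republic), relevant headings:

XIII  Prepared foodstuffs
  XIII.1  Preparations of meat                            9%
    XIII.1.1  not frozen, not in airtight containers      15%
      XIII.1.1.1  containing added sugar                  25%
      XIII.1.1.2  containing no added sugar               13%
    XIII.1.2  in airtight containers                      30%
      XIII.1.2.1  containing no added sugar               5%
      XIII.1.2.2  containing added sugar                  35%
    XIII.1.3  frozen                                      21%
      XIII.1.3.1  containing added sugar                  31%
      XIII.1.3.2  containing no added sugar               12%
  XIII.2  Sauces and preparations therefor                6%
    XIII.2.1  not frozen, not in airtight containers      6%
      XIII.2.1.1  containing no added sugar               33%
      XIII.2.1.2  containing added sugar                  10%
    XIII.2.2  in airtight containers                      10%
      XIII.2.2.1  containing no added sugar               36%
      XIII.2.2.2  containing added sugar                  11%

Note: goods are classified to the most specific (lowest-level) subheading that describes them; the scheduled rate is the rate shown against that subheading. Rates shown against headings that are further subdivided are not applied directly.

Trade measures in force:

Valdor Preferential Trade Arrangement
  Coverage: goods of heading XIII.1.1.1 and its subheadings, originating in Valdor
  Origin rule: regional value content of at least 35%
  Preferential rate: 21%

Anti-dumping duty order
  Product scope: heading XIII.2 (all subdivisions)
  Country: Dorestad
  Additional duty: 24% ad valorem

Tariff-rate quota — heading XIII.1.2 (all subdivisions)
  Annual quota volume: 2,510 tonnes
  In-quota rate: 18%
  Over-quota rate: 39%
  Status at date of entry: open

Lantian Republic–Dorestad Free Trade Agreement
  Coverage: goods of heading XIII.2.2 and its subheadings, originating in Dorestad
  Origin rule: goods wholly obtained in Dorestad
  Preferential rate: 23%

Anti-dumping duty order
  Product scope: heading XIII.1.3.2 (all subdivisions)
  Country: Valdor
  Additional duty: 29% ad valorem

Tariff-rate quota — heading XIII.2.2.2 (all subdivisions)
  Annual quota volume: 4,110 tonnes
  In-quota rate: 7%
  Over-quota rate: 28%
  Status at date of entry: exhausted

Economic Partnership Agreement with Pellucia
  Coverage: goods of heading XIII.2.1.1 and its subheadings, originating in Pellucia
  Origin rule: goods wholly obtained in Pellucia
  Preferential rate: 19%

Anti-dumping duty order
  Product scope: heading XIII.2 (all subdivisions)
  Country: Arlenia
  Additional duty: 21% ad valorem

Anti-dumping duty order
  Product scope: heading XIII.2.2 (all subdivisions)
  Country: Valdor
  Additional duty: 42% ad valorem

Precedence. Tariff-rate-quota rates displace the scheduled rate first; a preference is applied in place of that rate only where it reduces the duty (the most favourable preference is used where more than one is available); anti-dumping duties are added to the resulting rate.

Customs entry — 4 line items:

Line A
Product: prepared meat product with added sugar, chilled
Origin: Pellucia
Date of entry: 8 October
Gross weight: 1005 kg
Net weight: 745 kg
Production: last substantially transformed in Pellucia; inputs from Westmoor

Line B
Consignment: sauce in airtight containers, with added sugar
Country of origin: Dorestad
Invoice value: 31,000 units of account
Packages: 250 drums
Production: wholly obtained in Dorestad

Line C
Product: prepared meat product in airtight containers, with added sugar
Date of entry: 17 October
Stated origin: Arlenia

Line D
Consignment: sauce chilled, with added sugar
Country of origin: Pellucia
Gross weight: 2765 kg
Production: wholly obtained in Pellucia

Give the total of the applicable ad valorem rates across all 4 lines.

Line A: prepared meat product → XIII.1; chilled → XIII.1.1; with added sugar → XIII.1.1.1. Scheduled 25%. Pellucia agreement on XIII.2.1.1: XIII.1.1.1 not covered. → 25%.
Line B: sauce → XIII.2; in airtight containers → XIII.2.2; with added sugar → XIII.2.2.2. Scheduled 11%. quota on XIII.2.2.2 exhausted → over-quota 28%; Dorestad agreement on XIII.2.2: wholly obtained → 23% available; preferential 23%; anti-dumping (Dorestad, XIII.2): +24%; total 23% + 24% = 47%. → 47%.
Line C: prepared meat product → XIII.1; in airtight containers → XIII.1.2; with added sugar → XIII.1.2.2. Scheduled 35%. quota on XIII.1.2 open → in-quota 18%. → 18%.
Line D: sauce → XIII.2; chilled → XIII.2.1; with added sugar → XIII.2.1.2. Scheduled 10%. Pellucia agreement on XIII.2.1.1: XIII.2.1.2 not covered. → 10%.
Sum: 25% + 47% + 18% + 10% = 100%.

100%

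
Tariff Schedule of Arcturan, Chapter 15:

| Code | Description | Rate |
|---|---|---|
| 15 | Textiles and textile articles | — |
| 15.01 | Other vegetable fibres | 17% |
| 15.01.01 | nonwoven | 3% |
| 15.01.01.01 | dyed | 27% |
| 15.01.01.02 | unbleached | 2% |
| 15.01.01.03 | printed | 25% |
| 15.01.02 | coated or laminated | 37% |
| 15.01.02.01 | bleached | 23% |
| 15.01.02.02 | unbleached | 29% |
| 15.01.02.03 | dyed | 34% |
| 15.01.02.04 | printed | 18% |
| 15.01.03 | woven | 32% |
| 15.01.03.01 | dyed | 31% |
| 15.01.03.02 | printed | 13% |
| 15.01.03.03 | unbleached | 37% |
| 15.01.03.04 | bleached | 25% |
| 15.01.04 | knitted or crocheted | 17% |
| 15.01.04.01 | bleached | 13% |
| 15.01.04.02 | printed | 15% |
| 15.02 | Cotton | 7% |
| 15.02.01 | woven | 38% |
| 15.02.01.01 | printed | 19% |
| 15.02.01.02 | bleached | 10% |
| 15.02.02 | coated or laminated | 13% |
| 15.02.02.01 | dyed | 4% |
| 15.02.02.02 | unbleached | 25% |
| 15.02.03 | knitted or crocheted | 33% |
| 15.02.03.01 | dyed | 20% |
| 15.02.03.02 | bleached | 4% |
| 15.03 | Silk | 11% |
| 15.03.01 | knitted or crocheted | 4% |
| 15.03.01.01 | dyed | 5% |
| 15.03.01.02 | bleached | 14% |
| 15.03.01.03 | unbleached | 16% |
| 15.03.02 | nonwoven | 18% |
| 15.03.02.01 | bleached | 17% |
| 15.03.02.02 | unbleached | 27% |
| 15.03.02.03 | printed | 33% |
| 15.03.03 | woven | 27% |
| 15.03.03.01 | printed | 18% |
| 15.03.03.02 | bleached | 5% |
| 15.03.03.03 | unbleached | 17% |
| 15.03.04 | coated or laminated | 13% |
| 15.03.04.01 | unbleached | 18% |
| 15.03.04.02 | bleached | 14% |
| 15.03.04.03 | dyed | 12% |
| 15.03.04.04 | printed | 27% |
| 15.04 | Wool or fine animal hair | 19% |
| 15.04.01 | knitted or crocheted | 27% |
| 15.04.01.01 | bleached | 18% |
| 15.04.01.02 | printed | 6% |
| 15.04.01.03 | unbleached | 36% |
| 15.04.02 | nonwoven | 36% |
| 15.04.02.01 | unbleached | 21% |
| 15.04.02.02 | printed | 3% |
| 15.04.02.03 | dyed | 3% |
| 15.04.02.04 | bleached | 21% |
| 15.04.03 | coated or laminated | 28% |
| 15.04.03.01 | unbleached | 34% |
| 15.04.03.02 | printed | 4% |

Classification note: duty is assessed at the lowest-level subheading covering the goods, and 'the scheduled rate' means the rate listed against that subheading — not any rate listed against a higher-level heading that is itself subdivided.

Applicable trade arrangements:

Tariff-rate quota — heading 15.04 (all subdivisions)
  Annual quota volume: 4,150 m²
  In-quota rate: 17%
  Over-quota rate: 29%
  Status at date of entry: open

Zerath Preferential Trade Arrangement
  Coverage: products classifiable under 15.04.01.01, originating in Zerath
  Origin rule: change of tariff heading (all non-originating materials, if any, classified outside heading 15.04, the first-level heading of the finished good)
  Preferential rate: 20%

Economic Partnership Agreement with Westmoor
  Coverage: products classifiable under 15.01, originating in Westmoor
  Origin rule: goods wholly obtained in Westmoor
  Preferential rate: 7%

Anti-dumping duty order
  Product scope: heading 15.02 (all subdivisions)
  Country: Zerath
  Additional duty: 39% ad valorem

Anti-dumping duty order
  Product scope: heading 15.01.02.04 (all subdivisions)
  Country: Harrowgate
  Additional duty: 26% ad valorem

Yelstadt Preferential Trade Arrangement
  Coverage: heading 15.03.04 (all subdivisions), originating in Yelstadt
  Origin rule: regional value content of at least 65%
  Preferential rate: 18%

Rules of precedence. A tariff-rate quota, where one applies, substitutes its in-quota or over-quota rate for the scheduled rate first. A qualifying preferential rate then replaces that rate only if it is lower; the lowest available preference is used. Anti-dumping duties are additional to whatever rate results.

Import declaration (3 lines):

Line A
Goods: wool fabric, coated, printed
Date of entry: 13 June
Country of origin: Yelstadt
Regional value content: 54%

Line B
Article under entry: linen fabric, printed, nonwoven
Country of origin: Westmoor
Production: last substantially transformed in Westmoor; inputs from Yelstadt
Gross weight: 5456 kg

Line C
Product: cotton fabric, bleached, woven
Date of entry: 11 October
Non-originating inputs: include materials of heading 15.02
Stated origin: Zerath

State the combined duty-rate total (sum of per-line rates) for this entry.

Line A: wool → 15.04; coated → 15.04.03; printed → 15.04.03.02. Scheduled 4%. quota on 15.04 open → in-quota 17%; Yelstadt agreement on 15.03.04: 15.04.03.02 not covered. → 17%.
Line B: linen → 15.01; nonwoven → 15.01.01; printed → 15.01.01.03. Scheduled 25%. Westmoor agreement on 15.01: not wholly obtained. → 25%.
Line C: cotton → 15.02; woven → 15.02.01; bleached → 15.02.01.02. Scheduled 10%. Zerath agreement on 15.04.01.01: 15.02.01.02 not covered; anti-dumping (Zerath, 15.02): +39%; total 10% + 39% = 49%. → 49%.
Sum: 17% + 25% + 49% = 91%.

91%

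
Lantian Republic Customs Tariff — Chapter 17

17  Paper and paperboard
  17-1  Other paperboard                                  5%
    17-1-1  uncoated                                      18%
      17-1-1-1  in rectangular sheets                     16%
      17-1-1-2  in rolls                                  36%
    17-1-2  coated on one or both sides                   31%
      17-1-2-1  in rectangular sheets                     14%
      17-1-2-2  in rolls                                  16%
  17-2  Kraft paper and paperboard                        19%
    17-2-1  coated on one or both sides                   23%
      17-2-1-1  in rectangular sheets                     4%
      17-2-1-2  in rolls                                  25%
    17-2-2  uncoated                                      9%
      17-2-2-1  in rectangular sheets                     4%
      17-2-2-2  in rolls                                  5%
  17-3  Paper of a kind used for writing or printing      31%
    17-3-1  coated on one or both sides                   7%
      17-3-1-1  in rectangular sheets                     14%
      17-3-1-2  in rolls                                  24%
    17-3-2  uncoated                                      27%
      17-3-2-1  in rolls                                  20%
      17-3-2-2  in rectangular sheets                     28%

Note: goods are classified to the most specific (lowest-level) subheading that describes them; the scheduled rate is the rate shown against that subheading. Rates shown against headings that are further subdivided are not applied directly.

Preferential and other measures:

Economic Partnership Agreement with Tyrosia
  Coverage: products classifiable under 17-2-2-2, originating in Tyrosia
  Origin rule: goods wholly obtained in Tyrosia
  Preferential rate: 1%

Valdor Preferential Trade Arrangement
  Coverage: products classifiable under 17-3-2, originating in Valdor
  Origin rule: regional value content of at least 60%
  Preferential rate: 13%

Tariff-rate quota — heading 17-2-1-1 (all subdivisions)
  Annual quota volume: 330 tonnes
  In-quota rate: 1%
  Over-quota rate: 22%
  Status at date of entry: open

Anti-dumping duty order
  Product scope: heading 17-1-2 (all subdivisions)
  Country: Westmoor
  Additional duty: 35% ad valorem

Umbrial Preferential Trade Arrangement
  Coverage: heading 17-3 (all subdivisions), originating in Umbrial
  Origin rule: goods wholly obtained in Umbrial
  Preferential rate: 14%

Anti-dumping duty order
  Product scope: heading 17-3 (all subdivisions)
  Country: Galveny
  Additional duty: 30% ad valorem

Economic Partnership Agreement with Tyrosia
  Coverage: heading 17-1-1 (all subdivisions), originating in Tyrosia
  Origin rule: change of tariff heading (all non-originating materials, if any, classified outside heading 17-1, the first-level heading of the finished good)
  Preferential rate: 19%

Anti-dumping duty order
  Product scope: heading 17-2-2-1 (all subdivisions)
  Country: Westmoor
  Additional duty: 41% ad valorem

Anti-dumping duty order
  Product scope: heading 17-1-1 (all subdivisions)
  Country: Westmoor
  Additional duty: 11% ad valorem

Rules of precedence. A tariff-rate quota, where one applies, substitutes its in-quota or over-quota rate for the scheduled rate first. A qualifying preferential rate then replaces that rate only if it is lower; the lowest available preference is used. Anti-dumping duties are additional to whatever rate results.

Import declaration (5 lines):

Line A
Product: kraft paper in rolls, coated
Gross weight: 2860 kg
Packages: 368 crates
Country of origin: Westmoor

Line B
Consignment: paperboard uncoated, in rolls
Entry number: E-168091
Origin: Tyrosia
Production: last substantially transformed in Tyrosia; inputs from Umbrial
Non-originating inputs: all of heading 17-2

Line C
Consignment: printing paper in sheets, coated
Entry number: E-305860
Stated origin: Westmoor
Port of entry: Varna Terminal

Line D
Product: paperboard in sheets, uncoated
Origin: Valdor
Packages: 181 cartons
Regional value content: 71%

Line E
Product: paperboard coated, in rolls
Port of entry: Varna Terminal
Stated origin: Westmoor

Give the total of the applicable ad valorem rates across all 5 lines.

125%

Line A: kraft paper → 17-2; coated → 17-2-1; in rolls → 17-2-1-2. Scheduled 25%. No special measure applies. → 25%.
Line B: paperboard → 17-1; uncoated → 17-1-1; in rolls → 17-1-1-2. Scheduled 36%. Tyrosia agreement on 17-2-2-2: 17-1-1-2 not covered; Tyrosia agreement on 17-1-1: CTH met → 19% available; preferential 19%. → 19%.
Line C: printing paper → 17-3; coated → 17-3-1; in sheets → 17-3-1-1. Scheduled 14%. No special measure applies. → 14%.
Line D: paperboard → 17-1; uncoated → 17-1-1; in sheets → 17-1-1-1. Scheduled 16%. Valdor agreement on 17-3-2: 17-1-1-1 not covered. → 16%.
Line E: paperboard → 17-1; coated → 17-1-2; in rolls → 17-1-2-2. Scheduled 16%. anti-dumping (Westmoor, 17-1-2): +35%; total 16% + 35% = 51%. → 51%.
Sum: 25% + 19% + 14% + 16% + 51% = 125%.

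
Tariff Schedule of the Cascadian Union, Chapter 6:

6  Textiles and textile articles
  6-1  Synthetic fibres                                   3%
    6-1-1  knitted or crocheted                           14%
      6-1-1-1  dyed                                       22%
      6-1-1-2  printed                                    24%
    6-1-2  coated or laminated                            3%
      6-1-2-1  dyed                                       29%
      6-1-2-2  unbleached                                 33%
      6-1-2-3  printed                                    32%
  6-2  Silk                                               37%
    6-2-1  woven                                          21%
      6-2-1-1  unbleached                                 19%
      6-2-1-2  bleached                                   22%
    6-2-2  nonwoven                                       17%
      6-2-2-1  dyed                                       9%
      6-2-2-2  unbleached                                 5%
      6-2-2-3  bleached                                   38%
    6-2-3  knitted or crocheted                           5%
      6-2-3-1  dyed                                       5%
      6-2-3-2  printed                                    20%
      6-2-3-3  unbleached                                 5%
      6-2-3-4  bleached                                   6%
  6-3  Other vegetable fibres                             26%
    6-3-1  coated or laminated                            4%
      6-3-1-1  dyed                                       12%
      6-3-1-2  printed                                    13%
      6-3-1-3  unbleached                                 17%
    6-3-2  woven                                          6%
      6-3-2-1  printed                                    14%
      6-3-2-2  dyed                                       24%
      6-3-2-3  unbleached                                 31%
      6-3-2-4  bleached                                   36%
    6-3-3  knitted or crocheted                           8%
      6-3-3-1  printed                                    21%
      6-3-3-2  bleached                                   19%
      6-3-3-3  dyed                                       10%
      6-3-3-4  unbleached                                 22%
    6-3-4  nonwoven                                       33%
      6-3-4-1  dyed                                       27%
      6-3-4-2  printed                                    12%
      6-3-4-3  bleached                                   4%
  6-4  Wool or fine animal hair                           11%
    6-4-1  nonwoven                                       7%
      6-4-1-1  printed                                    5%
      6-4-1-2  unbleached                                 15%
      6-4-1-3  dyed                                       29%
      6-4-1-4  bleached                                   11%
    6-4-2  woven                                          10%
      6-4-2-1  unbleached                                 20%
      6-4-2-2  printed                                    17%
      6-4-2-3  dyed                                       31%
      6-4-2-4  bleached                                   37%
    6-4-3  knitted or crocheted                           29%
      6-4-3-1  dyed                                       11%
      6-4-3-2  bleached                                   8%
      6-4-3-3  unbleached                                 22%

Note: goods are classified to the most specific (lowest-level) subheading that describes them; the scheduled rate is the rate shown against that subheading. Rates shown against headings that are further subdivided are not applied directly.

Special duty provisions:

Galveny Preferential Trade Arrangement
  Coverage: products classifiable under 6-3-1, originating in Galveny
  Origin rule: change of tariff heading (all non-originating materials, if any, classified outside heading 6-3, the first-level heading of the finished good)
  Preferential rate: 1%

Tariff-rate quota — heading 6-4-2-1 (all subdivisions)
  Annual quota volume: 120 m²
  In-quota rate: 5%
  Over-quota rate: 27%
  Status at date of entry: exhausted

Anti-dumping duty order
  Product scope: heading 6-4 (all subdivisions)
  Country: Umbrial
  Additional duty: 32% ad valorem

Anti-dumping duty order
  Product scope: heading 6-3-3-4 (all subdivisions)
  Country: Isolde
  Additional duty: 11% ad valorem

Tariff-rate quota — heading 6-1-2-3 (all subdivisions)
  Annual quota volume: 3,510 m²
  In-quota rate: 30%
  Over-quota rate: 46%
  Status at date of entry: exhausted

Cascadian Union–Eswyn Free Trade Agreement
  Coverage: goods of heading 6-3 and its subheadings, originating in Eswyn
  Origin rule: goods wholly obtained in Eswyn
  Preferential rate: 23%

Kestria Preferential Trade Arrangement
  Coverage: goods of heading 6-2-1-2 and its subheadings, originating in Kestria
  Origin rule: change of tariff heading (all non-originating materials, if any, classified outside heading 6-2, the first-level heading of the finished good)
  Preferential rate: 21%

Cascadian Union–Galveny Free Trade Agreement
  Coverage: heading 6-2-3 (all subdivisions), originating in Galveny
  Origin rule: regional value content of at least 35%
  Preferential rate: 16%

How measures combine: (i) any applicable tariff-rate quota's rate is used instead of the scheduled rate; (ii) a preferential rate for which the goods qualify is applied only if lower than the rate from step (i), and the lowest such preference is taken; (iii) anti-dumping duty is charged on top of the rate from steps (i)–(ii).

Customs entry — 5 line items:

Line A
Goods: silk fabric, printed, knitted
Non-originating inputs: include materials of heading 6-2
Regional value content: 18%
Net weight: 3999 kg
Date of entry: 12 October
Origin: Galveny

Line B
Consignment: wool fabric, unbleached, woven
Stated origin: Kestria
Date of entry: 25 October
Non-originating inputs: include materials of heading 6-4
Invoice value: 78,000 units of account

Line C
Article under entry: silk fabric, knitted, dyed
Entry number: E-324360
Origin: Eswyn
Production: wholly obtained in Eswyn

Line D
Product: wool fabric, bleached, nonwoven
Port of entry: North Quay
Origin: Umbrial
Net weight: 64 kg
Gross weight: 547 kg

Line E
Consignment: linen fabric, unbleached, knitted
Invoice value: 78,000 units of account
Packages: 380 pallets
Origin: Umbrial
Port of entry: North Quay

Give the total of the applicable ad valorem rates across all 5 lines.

Line A: silk → 6-2; knitted → 6-2-3; printed → 6-2-3-2. Scheduled 20%. Galveny agreement on 6-3-1: 6-2-3-2 not covered; Galveny agreement on 6-2-3: RVC < 35%. → 20%.
Line B: wool → 6-4; woven → 6-4-2; unbleached → 6-4-2-1. Scheduled 20%. quota on 6-4-2-1 exhausted → over-quota 27%; Kestria agreement on 6-2-1-2: 6-4-2-1 not covered. → 27%.
Line C: silk → 6-2; knitted → 6-2-3; dyed → 6-2-3-1. Scheduled 5%. Eswyn agreement on 6-3: 6-2-3-1 not covered. → 5%.
Line D: wool → 6-4; nonwoven → 6-4-1; bleached → 6-4-1-4. Scheduled 11%. anti-dumping (Umbrial, 6-4): +32%; total 11% + 32% = 43%. → 43%.
Line E: linen → 6-3; knitted → 6-3-3; unbleached → 6-3-3-4. Scheduled 22%. No special measure applies. → 22%.
Sum: 20% + 27% + 5% + 43% + 22% = 117%.

117%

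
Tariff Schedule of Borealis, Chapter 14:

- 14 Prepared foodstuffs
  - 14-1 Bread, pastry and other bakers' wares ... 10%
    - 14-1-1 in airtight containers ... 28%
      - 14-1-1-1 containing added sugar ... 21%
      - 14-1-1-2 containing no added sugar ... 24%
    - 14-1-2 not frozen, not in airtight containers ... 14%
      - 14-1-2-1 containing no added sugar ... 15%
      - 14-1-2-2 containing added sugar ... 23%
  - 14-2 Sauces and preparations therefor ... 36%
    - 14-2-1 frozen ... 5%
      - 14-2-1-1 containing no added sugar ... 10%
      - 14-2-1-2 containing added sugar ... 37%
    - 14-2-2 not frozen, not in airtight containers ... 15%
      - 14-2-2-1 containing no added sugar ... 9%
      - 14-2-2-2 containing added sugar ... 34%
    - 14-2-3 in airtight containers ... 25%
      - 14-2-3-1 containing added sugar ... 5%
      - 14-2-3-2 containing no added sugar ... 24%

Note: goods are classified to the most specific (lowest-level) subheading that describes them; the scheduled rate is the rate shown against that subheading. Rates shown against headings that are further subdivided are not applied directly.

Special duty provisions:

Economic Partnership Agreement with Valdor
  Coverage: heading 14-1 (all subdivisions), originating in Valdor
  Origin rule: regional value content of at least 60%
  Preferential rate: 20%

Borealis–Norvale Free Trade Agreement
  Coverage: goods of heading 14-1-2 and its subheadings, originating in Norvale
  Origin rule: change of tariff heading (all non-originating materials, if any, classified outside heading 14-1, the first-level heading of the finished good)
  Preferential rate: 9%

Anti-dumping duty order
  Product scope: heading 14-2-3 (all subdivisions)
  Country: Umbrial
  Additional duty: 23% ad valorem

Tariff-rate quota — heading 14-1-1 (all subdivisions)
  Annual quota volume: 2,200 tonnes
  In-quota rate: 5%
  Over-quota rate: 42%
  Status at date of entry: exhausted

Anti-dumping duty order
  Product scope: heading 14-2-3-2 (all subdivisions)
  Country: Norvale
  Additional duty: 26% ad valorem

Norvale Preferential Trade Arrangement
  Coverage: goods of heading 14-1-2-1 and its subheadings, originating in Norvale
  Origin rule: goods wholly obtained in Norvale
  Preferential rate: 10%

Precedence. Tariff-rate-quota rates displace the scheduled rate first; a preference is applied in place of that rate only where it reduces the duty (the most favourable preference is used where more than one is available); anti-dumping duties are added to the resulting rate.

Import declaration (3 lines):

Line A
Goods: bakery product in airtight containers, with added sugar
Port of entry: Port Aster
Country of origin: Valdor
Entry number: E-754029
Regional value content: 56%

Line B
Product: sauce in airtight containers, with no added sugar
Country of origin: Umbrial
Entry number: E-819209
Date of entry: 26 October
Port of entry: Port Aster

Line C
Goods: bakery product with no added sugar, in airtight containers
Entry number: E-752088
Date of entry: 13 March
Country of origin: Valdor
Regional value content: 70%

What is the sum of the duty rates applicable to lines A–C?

109%

Line A: bakery product → 14-1; in airtight containers → 14-1-1; with added sugar → 14-1-1-1. Scheduled 21%. quota on 14-1-1 exhausted → over-quota 42%; Valdor agreement on 14-1: RVC < 60%. → 42%.
Line B: sauce → 14-2; in airtight containers → 14-2-3; with no added sugar → 14-2-3-2. Scheduled 24%. anti-dumping (Umbrial, 14-2-3): +23%; total 24% + 23% = 47%. → 47%.
Line C: bakery product → 14-1; in airtight containers → 14-1-1; with no added sugar → 14-1-1-2. Scheduled 24%. quota on 14-1-1 exhausted → over-quota 42%; Valdor agreement on 14-1: RVC ≥ 60% → 20% available; preferential 20%. → 20%.
Sum: 42% + 47% + 20% = 109%.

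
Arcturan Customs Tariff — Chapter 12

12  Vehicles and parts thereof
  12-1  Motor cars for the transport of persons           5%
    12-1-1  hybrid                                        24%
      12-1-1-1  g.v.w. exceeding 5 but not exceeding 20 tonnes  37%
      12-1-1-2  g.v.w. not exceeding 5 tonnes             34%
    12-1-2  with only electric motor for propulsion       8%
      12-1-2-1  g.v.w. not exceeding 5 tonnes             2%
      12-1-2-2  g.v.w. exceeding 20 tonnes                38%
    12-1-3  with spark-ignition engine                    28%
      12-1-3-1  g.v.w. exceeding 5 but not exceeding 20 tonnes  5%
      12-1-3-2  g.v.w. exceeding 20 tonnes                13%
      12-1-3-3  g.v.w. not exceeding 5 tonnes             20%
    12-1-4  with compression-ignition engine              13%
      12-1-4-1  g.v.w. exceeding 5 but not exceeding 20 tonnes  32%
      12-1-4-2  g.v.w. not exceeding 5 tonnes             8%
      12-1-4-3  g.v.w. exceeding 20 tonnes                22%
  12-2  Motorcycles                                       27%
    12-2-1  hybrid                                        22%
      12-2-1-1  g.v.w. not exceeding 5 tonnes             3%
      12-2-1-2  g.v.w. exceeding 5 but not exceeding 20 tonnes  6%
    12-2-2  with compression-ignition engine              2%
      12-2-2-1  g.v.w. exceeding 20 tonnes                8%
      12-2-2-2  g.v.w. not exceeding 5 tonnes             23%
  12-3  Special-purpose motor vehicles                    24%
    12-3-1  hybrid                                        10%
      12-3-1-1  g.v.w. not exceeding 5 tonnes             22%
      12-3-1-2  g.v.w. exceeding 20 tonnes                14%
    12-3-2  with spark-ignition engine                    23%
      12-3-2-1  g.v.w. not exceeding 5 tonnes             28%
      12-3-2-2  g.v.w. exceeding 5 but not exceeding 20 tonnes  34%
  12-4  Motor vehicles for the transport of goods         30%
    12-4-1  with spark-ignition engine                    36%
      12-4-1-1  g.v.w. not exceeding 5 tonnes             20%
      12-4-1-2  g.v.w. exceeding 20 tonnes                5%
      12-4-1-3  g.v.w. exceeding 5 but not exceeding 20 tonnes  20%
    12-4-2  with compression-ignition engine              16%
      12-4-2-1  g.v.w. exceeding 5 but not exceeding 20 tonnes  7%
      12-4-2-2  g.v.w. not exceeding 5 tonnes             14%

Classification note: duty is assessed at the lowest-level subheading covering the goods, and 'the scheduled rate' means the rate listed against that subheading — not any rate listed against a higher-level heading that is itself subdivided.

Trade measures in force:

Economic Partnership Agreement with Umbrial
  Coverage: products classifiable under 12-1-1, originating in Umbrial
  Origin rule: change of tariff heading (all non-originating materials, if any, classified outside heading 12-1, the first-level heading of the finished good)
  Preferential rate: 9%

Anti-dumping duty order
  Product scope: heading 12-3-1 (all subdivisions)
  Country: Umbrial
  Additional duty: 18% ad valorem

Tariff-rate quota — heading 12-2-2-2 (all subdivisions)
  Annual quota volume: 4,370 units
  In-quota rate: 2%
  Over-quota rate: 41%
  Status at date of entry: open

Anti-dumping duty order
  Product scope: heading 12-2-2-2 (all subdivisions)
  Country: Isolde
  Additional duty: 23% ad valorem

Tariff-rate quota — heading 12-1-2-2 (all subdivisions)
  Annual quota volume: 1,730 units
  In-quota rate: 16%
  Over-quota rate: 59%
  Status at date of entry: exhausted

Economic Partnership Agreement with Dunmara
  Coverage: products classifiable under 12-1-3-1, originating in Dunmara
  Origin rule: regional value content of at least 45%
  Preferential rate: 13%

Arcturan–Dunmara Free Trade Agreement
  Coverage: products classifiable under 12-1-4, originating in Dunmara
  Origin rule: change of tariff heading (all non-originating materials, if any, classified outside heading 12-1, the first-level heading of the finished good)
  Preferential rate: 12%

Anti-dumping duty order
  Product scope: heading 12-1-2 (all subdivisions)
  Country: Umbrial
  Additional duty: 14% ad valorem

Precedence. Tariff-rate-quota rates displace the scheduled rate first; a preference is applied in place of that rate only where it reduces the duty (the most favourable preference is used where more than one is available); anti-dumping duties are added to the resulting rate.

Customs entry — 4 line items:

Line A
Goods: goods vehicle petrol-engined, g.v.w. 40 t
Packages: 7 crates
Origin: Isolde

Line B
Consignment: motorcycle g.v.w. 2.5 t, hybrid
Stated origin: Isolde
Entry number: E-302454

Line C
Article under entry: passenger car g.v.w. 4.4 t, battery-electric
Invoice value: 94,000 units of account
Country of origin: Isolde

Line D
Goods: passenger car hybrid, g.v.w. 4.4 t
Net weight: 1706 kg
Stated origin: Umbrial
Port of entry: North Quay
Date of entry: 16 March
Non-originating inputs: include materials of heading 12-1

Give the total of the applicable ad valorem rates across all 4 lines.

44%

Line A: goods vehicle → 12-4; petrol-engined → 12-4-1; g.v.w. 40 t → 12-4-1-2. Scheduled 5%. No special measure applies. → 5%.
Line B: motorcycle → 12-2; hybrid → 12-2-1; g.v.w. 2.5 t → 12-2-1-1. Scheduled 3%. No special measure applies. → 3%.
Line C: passenger car → 12-1; battery-electric → 12-1-2; g.v.w. 4.4 t → 12-1-2-1. Scheduled 2%. No special measure applies. → 2%.
Line D: passenger car → 12-1; hybrid → 12-1-1; g.v.w. 4.4 t → 12-1-1-2. Scheduled 34%. Umbrial agreement on 12-1-1: CTH not met. → 34%.
Sum: 5% + 3% + 2% + 34% = 44%.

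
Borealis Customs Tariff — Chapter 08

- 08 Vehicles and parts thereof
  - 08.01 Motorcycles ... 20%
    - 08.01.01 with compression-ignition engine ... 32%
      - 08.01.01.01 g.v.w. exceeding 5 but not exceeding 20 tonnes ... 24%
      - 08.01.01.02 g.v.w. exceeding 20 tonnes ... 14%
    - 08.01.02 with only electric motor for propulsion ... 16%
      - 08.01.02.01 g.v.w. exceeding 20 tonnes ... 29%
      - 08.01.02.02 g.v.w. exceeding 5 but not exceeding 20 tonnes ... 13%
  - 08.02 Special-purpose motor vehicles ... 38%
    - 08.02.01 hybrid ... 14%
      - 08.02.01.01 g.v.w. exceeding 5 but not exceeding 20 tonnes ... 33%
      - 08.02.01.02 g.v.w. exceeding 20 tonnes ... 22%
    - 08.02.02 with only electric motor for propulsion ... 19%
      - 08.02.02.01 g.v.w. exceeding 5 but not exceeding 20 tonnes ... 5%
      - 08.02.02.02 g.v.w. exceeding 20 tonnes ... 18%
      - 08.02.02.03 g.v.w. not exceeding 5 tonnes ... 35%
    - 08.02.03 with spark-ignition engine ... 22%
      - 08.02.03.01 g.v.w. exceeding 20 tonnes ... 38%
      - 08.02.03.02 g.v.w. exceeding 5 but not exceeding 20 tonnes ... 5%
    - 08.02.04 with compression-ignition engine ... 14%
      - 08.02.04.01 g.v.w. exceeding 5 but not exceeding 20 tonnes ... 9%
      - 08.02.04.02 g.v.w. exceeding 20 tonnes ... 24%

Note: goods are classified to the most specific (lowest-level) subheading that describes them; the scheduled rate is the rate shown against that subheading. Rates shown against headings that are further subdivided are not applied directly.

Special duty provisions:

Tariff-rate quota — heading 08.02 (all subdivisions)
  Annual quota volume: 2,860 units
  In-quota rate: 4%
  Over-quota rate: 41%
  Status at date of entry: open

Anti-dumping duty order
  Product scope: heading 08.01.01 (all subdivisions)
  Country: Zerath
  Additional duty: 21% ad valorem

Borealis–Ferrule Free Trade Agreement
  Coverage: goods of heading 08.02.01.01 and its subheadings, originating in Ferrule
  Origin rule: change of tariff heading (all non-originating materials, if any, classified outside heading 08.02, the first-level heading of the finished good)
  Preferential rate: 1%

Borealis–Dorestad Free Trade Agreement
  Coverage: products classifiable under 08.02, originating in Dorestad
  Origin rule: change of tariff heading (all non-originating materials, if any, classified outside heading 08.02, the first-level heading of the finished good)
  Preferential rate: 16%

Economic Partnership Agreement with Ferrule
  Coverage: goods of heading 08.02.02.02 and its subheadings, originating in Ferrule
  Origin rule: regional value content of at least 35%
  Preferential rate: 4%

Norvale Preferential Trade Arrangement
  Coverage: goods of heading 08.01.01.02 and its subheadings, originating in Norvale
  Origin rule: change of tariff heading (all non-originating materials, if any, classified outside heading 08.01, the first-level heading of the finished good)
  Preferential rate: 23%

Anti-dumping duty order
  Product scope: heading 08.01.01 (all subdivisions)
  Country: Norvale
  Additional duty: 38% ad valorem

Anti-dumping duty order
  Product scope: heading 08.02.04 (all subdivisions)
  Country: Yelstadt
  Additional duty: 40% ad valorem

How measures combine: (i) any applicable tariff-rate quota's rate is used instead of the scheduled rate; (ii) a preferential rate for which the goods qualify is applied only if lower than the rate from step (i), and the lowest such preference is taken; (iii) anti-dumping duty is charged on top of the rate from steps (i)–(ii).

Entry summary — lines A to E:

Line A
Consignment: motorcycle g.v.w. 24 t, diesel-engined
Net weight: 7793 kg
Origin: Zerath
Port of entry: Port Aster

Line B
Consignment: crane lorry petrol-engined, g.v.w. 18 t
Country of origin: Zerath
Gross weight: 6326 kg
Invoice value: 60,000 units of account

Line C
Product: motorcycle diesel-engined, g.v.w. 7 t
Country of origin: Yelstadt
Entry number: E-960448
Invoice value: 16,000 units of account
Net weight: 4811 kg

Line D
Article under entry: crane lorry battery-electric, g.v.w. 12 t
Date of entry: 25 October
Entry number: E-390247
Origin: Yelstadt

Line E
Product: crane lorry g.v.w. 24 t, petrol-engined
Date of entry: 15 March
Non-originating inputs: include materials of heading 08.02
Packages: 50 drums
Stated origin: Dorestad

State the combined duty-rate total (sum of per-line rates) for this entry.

71%

Line A: motorcycle → 08.01; diesel-engined → 08.01.01; g.v.w. 24 t → 08.01.01.02. Scheduled 14%. anti-dumping (Zerath, 08.01.01): +21%; total 14% + 21% = 35%. → 35%.
Line B: crane lorry → 08.02; petrol-engined → 08.02.03; g.v.w. 18 t → 08.02.03.02. Scheduled 5%. quota on 08.02 open → in-quota 4%. → 4%.
Line C: motorcycle → 08.01; diesel-engined → 08.01.01; g.v.w. 7 t → 08.01.01.01. Scheduled 24%. No special measure applies. → 24%.
Line D: crane lorry → 08.02; battery-electric → 08.02.02; g.v.w. 12 t → 08.02.02.01. Scheduled 5%. quota on 08.02 open → in-quota 4%. → 4%.
Line E: crane lorry → 08.02; petrol-engined → 08.02.03; g.v.w. 24 t → 08.02.03.01. Scheduled 38%. quota on 08.02 open → in-quota 4%; Dorestad agreement on 08.02: CTH not met. → 4%.
Sum: 35% + 4% + 24% + 4% + 4% = 71%.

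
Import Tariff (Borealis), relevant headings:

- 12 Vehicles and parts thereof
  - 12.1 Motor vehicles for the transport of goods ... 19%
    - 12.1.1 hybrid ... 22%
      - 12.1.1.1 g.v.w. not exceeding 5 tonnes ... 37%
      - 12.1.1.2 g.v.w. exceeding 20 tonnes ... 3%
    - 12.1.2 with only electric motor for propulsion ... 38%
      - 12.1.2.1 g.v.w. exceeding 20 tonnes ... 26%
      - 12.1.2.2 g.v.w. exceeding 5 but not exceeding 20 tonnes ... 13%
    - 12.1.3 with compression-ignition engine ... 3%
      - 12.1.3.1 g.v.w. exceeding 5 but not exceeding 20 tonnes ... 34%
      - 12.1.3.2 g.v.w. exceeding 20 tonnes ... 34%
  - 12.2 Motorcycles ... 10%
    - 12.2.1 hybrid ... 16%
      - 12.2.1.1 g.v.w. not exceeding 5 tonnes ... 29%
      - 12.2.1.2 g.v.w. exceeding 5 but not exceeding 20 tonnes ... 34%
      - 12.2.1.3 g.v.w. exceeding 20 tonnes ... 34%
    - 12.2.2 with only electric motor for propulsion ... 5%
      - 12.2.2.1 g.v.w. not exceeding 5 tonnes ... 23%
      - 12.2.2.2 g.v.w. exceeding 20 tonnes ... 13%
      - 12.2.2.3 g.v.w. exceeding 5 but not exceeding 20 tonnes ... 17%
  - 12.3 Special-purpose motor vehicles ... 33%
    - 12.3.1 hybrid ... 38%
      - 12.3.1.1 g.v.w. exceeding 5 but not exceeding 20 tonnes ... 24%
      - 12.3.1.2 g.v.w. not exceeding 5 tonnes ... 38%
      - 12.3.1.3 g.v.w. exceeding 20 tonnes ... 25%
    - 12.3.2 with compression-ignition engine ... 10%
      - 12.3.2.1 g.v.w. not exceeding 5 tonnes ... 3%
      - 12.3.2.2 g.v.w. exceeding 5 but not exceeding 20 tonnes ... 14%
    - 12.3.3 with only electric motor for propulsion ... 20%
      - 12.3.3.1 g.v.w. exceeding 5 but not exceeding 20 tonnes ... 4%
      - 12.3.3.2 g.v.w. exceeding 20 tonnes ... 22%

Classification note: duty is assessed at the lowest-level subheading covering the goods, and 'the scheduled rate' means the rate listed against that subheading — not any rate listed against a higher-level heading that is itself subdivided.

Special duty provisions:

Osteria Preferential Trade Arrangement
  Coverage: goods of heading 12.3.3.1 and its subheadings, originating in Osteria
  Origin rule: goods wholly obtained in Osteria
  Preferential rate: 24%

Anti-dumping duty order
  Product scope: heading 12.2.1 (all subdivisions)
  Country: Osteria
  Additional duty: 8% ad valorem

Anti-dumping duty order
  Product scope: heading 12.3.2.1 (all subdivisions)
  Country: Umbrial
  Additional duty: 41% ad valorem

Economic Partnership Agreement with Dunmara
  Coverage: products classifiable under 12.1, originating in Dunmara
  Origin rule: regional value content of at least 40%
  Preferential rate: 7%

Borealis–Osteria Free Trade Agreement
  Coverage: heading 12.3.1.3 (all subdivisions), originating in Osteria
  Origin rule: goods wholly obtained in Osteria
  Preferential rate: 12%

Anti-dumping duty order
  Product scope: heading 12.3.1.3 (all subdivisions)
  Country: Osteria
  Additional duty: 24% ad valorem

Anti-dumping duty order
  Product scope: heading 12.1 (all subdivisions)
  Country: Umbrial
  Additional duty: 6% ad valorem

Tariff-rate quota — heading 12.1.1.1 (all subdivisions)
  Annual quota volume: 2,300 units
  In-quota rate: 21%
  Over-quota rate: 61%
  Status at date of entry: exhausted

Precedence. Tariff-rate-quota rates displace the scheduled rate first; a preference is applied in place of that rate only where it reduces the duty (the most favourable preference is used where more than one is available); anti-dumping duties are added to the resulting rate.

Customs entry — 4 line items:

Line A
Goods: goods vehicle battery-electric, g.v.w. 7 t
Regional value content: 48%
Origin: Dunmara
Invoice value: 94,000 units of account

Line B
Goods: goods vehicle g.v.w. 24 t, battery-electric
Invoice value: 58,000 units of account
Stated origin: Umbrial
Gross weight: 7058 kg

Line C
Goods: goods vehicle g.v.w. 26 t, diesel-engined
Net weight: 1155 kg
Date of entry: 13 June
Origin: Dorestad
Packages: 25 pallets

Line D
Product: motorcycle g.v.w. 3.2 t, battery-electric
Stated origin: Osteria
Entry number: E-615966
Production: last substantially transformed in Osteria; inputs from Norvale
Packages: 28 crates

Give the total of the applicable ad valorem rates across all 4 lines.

Line A: goods vehicle → 12.1; battery-electric → 12.1.2; g.v.w. 7 t → 12.1.2.2. Scheduled 13%. Dunmara agreement on 12.1: RVC ≥ 40% → 7% available; preferential 7%. → 7%.
Line B: goods vehicle → 12.1; battery-electric → 12.1.2; g.v.w. 24 t → 12.1.2.1. Scheduled 26%. anti-dumping (Umbrial, 12.1): +6%; total 26% + 6% = 32%. → 32%.
Line C: goods vehicle → 12.1; diesel-engined → 12.1.3; g.v.w. 26 t → 12.1.3.2. Scheduled 34%. No special measure applies. → 34%.
Line D: motorcycle → 12.2; battery-electric → 12.2.2; g.v.w. 3.2 t → 12.2.2.1. Scheduled 23%. Osteria agreement on 12.3.3.1: 12.2.2.1 not covered; Osteria agreement on 12.3.1.3: 12.2.2.1 not covered. → 23%.
Sum: 7% + 32% + 34% + 23% = 96%.

96%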